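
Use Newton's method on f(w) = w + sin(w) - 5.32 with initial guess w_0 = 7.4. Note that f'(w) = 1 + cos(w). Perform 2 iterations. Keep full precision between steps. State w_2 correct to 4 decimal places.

5.8401

Newton update: w ← w − f(w)/f'(w).
w_0 = 7.400000: f = 2.978708, f' = 1.438547 → w_1 = 7.400000 - (2.978708)/(1.438547) = 5.329364
w_1 = 5.329364: f = -0.806269, f' = 1.578570 → w_2 = 5.329364 - (-0.806269)/(1.578570) = 5.840123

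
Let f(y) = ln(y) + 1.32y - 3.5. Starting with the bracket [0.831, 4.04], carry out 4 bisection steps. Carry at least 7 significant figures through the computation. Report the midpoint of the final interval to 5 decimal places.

2.13466

f(0.831000) = -2.588205, f(4.040000) = 3.229045 (opposite signs)
step 1: m = 2.435500, f(m) = 0.605012 > 0 → root in [0.831000, 2.435500]
step 2: m = 1.633250, f(m) = -0.853538 < 0 → root in [1.633250, 2.435500]
step 3: m = 2.034375, f(m) = -0.104436 < 0 → root in [2.034375, 2.435500]
step 4: m = 2.234938, f(m) = 0.254331 > 0 → root in [2.034375, 2.234938]
Midpoint of [2.034375, 2.234938] = 2.134656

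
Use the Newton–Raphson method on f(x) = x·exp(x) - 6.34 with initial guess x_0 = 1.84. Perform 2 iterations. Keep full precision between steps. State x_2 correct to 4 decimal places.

1.4695

Newton update: x ← x − f(x)/f'(x).
f'(x) = (x + 1)·exp(x)
x_0 = 1.840000: f = 5.245630, f' = 17.882169 → x_1 = 1.840000 - (5.245630)/(17.882169) = 1.546656
x_1 = 1.546656: f = 0.922694, f' = 11.958435 → x_2 = 1.546656 - (0.922694)/(11.958435) = 1.469497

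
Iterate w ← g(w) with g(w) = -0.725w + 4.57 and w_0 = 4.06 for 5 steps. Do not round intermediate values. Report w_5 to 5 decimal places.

w_1 = g(4.060000) = 1.626500
w_2 = g(1.626500) = 3.390788
w_3 = g(3.390788) = 2.111679
w_4 = g(2.111679) = 3.039033
w_5 = g(3.039033) = 2.366701

2.36670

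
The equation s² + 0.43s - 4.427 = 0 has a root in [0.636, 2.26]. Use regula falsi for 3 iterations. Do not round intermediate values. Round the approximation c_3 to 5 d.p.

1.89913

f(0.636000) = -3.749024, f(2.260000) = 1.652400
step 1: c = 1.763187, f(c) = -0.560001 < 0 → new bracket [1.763187, 2.260000]
step 2: c = 1.888940, f(c) = -0.046662 < 0 → new bracket [1.888940, 2.260000]
step 3: c = 1.899130, f(c) = -0.003677 < 0 → new bracket [1.899130, 2.260000]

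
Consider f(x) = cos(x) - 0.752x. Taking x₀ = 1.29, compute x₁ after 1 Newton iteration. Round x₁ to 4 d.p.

0.8854

f'(x) = -sin(x) - 0.752
x_0 = 1.290000: f = -0.692959, f' = -1.712835 → x_1 = 1.290000 - (-0.692959)/(-1.712835) = 0.885431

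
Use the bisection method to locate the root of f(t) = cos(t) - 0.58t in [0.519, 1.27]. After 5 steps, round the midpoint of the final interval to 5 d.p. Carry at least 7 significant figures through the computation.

0.97664

f(0.519000) = 0.567296, f(1.270000) = -0.440319 (opposite signs)
step 1: m = 0.894500, f(m) = 0.107099 > 0 → root in [0.894500, 1.270000]
step 2: m = 1.082250, f(m) = -0.158362 < 0 → root in [0.894500, 1.082250]
step 3: m = 0.988375, f(m) = -0.023210 < 0 → root in [0.894500, 0.988375]
step 4: m = 0.941438, f(m) = 0.042593 > 0 → root in [0.941438, 0.988375]
step 5: m = 0.964906, f(m) = 0.009848 > 0 → root in [0.964906, 0.988375]
Midpoint of [0.964906, 0.988375] = 0.976641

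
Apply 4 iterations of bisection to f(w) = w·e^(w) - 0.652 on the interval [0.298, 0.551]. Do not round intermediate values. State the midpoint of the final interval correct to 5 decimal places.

0.43241

f(0.298000) = -0.250546, f(0.551000) = 0.303978 (opposite signs)
step 1: m = 0.424500, f(m) = -0.003013 < 0 → root in [0.424500, 0.551000]
step 2: m = 0.487750, f(m) = 0.142373 > 0 → root in [0.424500, 0.487750]
step 3: m = 0.456125, f(m) = 0.067741 > 0 → root in [0.424500, 0.456125]
step 4: m = 0.440312, f(m) = 0.031890 > 0 → root in [0.424500, 0.440312]
Midpoint of [0.424500, 0.440312] = 0.432406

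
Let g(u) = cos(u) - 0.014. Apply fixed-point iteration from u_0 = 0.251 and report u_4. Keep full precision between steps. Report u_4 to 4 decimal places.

u_1 = g(0.251000) = 0.954665
u_2 = g(0.954665) = 0.563883
u_3 = g(0.563883) = 0.831186
u_4 = g(0.831186) = 0.660000

0.6600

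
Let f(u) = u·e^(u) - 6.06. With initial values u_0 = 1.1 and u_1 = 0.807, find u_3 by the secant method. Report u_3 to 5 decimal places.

1.34002

f(u_0) = -2.755417, f(u_1) = -4.251372
u_2 = 0.807000 - (-4.251372)·(0.807000 - 1.100000)/(-4.251372 - (-2.755417)) = 1.639680; f(u_2) = 2.390127
u_3 = 1.639680 - (2.390127)·(1.639680 - 0.807000)/(2.390127 - (-4.251372)) = 1.340017; f(u_3) = -0.942328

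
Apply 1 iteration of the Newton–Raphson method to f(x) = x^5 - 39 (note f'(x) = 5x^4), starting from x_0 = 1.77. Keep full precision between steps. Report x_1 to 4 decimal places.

2.2107

Newton update: x ← x − f(x)/f'(x).
x_0 = 1.770000: f = -21.627340, f' = 49.075312 → x_1 = 1.770000 - (-21.627340)/(49.075312) = 2.210697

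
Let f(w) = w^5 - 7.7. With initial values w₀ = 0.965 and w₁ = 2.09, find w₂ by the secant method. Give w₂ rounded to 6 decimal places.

1.162768

Secant update: w_(k+1) = w_k − f(w_k)·(w_k − w_(k-1))/(f(w_k) − f(w_(k-1))).
f(w_0) = -6.863171, f(w_1) = 32.177822
w_2 = 2.090000 - (32.177822)·(2.090000 - 0.965000)/(32.177822 - (-6.863171)) = 1.162768; f(w_2) = -5.574477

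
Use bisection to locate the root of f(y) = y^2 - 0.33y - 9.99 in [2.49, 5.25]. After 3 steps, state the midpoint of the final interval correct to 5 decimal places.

f(2.490000) = -4.611600, f(5.250000) = 15.840000 (opposite signs)
step 1: m = 3.870000, f(m) = 3.709800 > 0 → root in [2.490000, 3.870000]
step 2: m = 3.180000, f(m) = -0.927000 < 0 → root in [3.180000, 3.870000]
step 3: m = 3.525000, f(m) = 1.272375 > 0 → root in [3.180000, 3.525000]
Midpoint of [3.180000, 3.525000] = 3.352500

3.35250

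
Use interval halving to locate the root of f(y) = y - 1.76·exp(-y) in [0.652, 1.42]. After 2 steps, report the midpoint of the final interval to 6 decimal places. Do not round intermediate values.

f(0.652000) = -0.264965, f(1.420000) = 0.994583 (opposite signs)
step 1: m = 1.036000, f(m) = 0.411426 > 0 → root in [0.652000, 1.036000]
step 2: m = 0.844000, f(m) = 0.087223 > 0 → root in [0.652000, 0.844000]
Midpoint of [0.652000, 0.844000] = 0.748000

0.748000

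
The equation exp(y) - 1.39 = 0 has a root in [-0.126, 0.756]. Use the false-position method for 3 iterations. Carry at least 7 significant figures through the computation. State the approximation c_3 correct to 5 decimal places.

0.32547

False-position update: c = (a·f(b) − b·f(a))/(f(b) − f(a)); replace the endpoint whose sign matches f(c).
f(-0.126000) = -0.508385, f(0.756000) = 0.739740
step 1: c = 0.233255, f(c) = -0.127296 < 0 → new bracket [0.233255, 0.756000]
step 2: c = 0.310003, f(c) = -0.026570 < 0 → new bracket [0.310003, 0.756000]
step 3: c = 0.325467, f(c) = -0.005322 < 0 → new bracket [0.325467, 0.756000]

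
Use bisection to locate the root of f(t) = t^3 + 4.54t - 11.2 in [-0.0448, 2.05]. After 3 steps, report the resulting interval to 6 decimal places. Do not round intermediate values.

[1.526300, 1.788150]

f(-0.044800) = -11.403482, f(2.050000) = 6.722125 (opposite signs)
step 1: m = 1.002600, f(m) = -5.640376 < 0 → root in [1.002600, 2.050000]
step 2: m = 1.526300, f(m) = -0.714942 < 0 → root in [1.526300, 2.050000]
step 3: m = 1.788150, f(m) = 2.635776 > 0 → root in [1.526300, 1.788150]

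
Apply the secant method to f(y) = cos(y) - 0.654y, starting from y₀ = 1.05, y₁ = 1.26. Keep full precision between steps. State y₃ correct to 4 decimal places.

f(y_0) = -0.189129, f(y_1) = -0.518223
y_2 = 1.260000 - (-0.518223)·(1.260000 - 1.050000)/(-0.518223 - (-0.189129)) = 0.929314; f(y_2) = -0.009387
y_3 = 0.929314 - (-0.009387)·(0.929314 - 1.260000)/(-0.009387 - (-0.518223)) = 0.923213; f(y_3) = -0.000521

0.9232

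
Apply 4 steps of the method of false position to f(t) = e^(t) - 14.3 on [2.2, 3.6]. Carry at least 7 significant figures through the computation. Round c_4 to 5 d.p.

2.64776

False-position update: c = (a·f(b) − b·f(a))/(f(b) − f(a)); replace the endpoint whose sign matches f(c).
f(2.200000) = -5.274987, f(3.600000) = 22.298234
step 1: c = 2.467832, f(c) = -2.503161 < 0 → new bracket [2.467832, 3.600000]
step 2: c = 2.582099, f(c) = -1.075127 < 0 → new bracket [2.582099, 3.600000]
step 3: c = 2.628921, f(c) = -0.441196 < 0 → new bracket [2.628921, 3.600000]
step 4: c = 2.647762, f(c) = -0.177605 < 0 → new bracket [2.647762, 3.600000]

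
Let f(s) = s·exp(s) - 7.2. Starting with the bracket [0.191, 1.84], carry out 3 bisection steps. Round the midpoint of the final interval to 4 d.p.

f(0.191000) = -6.968802, f(1.840000) = 4.385630 (opposite signs)
step 1: m = 1.015500, f(m) = -4.396465 < 0 → root in [1.015500, 1.840000]
step 2: m = 1.427750, f(m) = -1.247271 < 0 → root in [1.427750, 1.840000]
step 3: m = 1.633875, f(m) = 1.171470 > 0 → root in [1.427750, 1.633875]
Midpoint of [1.427750, 1.633875] = 1.530813

1.5308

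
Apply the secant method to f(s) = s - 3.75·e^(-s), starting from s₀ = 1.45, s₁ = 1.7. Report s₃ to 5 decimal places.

1.17241

Secant update: s_(k+1) = s_k − f(s_k)·(s_k − s_(k-1))/(f(s_k) − f(s_(k-1))).
f(s_0) = 0.570361, f(s_1) = 1.014937
s_2 = 1.700000 - (1.014937)·(1.700000 - 1.450000)/(1.014937 - (0.570361)) = 1.129266; f(s_2) = -0.082998
s_3 = 1.129266 - (-0.082998)·(1.129266 - 1.700000)/(-0.082998 - (1.014937)) = 1.172411; f(s_3) = 0.011337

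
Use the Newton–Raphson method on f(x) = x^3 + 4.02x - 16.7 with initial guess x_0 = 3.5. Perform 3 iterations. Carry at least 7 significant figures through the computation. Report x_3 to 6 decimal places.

f'(x) = 3x^2 + 4.02
x_0 = 3.500000: f = 40.245000, f' = 40.770000 → x_1 = 3.500000 - (40.245000)/(40.770000) = 2.512877
x_1 = 2.512877: f = 9.269458, f' = 22.963654 → x_2 = 2.512877 - (9.269458)/(22.963654) = 2.109219
x_2 = 2.109219: f = 1.162570, f' = 17.366419 → x_3 = 2.109219 - (1.162570)/(17.366419) = 2.042276

2.042276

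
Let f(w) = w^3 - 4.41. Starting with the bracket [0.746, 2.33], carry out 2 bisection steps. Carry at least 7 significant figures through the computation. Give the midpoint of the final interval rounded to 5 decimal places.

1.73600

f(0.746000) = -3.994839, f(2.330000) = 8.239337 (opposite signs)
step 1: m = 1.538000, f(m) = -0.771947 < 0 → root in [1.538000, 2.330000]
step 2: m = 1.934000, f(m) = 2.823849 > 0 → root in [1.538000, 1.934000]
Midpoint of [1.538000, 1.934000] = 1.736000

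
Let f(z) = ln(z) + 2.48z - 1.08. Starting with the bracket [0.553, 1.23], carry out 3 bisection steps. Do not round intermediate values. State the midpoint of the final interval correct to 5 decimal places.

f(0.553000) = -0.300957, f(1.230000) = 2.177414 (opposite signs)
step 1: m = 0.891500, f(m) = 1.016070 > 0 → root in [0.553000, 0.891500]
step 2: m = 0.722250, f(m) = 0.385796 > 0 → root in [0.553000, 0.722250]
step 3: m = 0.637625, f(m) = 0.051305 > 0 → root in [0.553000, 0.637625]
Midpoint of [0.553000, 0.637625] = 0.595313

0.59531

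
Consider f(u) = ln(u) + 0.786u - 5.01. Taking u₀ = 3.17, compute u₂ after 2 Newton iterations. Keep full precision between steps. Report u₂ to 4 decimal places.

4.4691

f'(u) = 1/u + 0.786
u_0 = 3.170000: f = -1.364648, f' = 1.101457 → u_1 = 3.170000 - (-1.364648)/(1.101457) = 4.408948
u_1 = 4.408948: f = -0.060931, f' = 1.012811 → u_2 = 4.408948 - (-0.060931)/(1.012811) = 4.469108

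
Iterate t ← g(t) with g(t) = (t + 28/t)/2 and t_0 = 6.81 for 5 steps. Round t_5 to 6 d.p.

5.291503

t_1 = g(6.810000) = 5.460800
t_2 = g(5.460800) = 5.294127
t_3 = g(5.294127) = 5.291503
t_4 = g(5.291503) = 5.291503
t_5 = g(5.291503) = 5.291503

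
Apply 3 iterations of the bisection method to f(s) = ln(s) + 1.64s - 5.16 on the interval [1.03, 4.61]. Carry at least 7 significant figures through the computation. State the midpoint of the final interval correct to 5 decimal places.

f(1.030000) = -3.441241, f(4.610000) = 3.928628 (opposite signs)
step 1: m = 2.820000, f(m) = 0.501537 > 0 → root in [1.030000, 2.820000]
step 2: m = 1.925000, f(m) = -1.348074 < 0 → root in [1.925000, 2.820000]
step 3: m = 2.372500, f(m) = -0.405156 < 0 → root in [2.372500, 2.820000]
Midpoint of [2.372500, 2.820000] = 2.596250

2.59625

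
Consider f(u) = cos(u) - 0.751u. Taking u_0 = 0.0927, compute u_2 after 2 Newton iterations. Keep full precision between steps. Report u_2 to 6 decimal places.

0.879187

Newton update: u ← u − f(u)/f'(u).
f'(u) = -sin(u) - 0.751
u_0 = 0.092700: f = 0.926089, f' = -0.843567 → u_1 = 0.092700 - (0.926089)/(-0.843567) = 1.190524
u_1 = 1.190524: f = -0.522911, f' = -1.679564 → u_2 = 1.190524 - (-0.522911)/(-1.679564) = 0.879187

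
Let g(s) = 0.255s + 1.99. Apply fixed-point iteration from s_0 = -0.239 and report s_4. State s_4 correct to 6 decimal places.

2.658836

s_1 = g(-0.239000) = 1.929055
s_2 = g(1.929055) = 2.481909
s_3 = g(2.481909) = 2.622887
s_4 = g(2.622887) = 2.658836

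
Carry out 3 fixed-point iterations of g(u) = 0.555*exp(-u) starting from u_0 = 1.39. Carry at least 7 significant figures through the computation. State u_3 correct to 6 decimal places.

0.342278

u_1 = g(1.390000) = 0.138237
u_2 = g(0.138237) = 0.483345
u_3 = g(0.483345) = 0.342278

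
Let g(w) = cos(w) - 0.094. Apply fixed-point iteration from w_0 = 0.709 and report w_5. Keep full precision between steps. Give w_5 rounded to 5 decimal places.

w_1 = g(0.709000) = 0.665013
w_2 = g(0.665013) = 0.692909
w_3 = g(0.692909) = 0.675391
w_4 = g(0.675391) = 0.686462
w_5 = g(0.686462) = 0.679493

0.67949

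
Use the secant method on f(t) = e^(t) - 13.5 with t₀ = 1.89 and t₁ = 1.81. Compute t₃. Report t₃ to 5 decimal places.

Secant update: t_(k+1) = t_k − f(t_k)·(t_k − t_(k-1))/(f(t_k) − f(t_(k-1))).
f(t_0) = -6.880631, f(t_1) = -7.389553
t_2 = 1.810000 - (-7.389553)·(1.810000 - 1.890000)/(-7.389553 - (-6.880631)) = 2.971603; f(t_2) = 6.023181
t_3 = 2.971603 - (6.023181)·(2.971603 - 1.810000)/(6.023181 - (-7.389553)) = 2.449968; f(t_3) = -1.912022

2.44997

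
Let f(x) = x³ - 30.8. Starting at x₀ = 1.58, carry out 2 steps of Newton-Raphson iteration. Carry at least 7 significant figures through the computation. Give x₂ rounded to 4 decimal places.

f'(x) = 3x²
x_0 = 1.580000: f = -26.855688, f' = 7.489200 → x_1 = 1.580000 - (-26.855688)/(7.489200) = 5.165922
x_1 = 5.165922: f = 107.061680, f' = 80.060254 → x_2 = 5.165922 - (107.061680)/(80.060254) = 3.828658

3.8287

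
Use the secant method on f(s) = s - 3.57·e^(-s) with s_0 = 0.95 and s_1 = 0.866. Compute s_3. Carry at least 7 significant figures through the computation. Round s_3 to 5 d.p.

f(s_0) = -0.430665, f(s_1) = -0.635652
s_2 = 0.866000 - (-0.635652)·(0.866000 - 0.950000)/(-0.635652 - (-0.430665)) = 1.126480; f(s_2) = -0.030816
s_3 = 1.126480 - (-0.030816)·(1.126480 - 0.866000)/(-0.030816 - (-0.635652)) = 1.139751; f(s_3) = -0.002287

1.13975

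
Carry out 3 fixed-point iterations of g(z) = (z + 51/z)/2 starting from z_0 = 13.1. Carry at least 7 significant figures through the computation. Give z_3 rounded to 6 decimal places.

7.142234

z_1 = g(13.100000) = 8.496565
z_2 = g(8.496565) = 7.249495
z_3 = g(7.249495) = 7.142234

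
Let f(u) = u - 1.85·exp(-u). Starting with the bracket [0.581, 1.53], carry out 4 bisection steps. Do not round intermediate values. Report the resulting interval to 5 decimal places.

[0.75894, 0.81825]

f(0.581000) = -0.453777, f(1.530000) = 1.129409 (opposite signs)
step 1: m = 1.055500, f(m) = 0.411666 > 0 → root in [0.581000, 1.055500]
step 2: m = 0.818250, f(m) = 0.002024 > 0 → root in [0.581000, 0.818250]
step 3: m = 0.699625, f(m) = -0.219402 < 0 → root in [0.699625, 0.818250]
step 4: m = 0.758937, f(m) = -0.107165 < 0 → root in [0.758937, 0.818250]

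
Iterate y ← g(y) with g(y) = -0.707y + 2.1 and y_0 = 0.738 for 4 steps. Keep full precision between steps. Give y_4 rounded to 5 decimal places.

y_1 = g(0.738000) = 1.578234
y_2 = g(1.578234) = 0.984189
y_3 = g(0.984189) = 1.404179
y_4 = g(1.404179) = 1.107246

1.10725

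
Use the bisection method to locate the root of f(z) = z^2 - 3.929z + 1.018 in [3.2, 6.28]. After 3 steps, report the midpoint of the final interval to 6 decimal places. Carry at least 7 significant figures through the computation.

3.777500

f(3.200000) = -1.314800, f(6.280000) = 15.782280 (opposite signs)
step 1: m = 4.740000, f(m) = 4.862140 > 0 → root in [3.200000, 4.740000]
step 2: m = 3.970000, f(m) = 1.180770 > 0 → root in [3.200000, 3.970000]
step 3: m = 3.585000, f(m) = -0.215240 < 0 → root in [3.585000, 3.970000]
Midpoint of [3.585000, 3.970000] = 3.777500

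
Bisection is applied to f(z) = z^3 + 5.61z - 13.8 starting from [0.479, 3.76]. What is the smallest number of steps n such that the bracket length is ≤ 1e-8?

29

Initial width b − a = 3.76 − 0.479 = 3.281000.
After n steps the width is (b−a)/2^n; need (b−a)/2^n ≤ 1e-8.
So n ≥ log₂(3.281000/1e-8) = log₂(328100000.0000) ≈ 28.2896.
Hence n = 29.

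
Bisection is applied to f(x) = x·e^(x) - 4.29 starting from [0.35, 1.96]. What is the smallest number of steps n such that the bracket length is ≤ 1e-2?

Initial width b − a = 1.96 − 0.35 = 1.610000.
After n steps the width is (b−a)/2^n; need (b−a)/2^n ≤ 1e-2.
So n ≥ log₂(1.610000/1e-2) = log₂(161.0000) ≈ 7.3309.
Hence n = 8.

8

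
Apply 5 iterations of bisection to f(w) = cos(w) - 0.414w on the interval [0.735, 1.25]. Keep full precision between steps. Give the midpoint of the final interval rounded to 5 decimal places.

1.09711

f(0.735000) = 0.437541, f(1.250000) = -0.202178 (opposite signs)
step 1: m = 0.992500, f(m) = 0.135703 > 0 → root in [0.992500, 1.250000]
step 2: m = 1.121250, f(m) = -0.029641 < 0 → root in [0.992500, 1.121250]
step 3: m = 1.056875, f(m) = 0.054050 > 0 → root in [1.056875, 1.121250]
step 4: m = 1.089062, f(m) = 0.012445 > 0 → root in [1.089062, 1.121250]
step 5: m = 1.105156, f(m) = -0.008540 < 0 → root in [1.089062, 1.105156]
Midpoint of [1.089062, 1.105156] = 1.097109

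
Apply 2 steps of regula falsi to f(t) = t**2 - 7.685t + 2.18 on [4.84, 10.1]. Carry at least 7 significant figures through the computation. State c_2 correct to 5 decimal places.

7.09842

False-position update: c = (a·f(b) − b·f(a))/(f(b) − f(a)); replace the endpoint whose sign matches f(c).
f(4.840000) = -11.589800, f(10.100000) = 26.571500
step 1: c = 6.437491, f(c) = -5.850826 < 0 → new bracket [6.437491, 10.100000]
step 2: c = 7.098416, f(c) = -1.983820 < 0 → new bracket [7.098416, 10.100000]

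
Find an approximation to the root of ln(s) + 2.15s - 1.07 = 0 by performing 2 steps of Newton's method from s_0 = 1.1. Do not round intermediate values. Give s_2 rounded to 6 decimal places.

0.677914

f'(s) = 1/s + 2.15
s_0 = 1.100000: f = 1.390310, f' = 3.059091 → s_1 = 1.100000 - (1.390310)/(3.059091) = 0.645515
s_1 = 0.645515: f = -0.119849, f' = 3.699150 → s_2 = 0.645515 - (-0.119849)/(3.699150) = 0.677914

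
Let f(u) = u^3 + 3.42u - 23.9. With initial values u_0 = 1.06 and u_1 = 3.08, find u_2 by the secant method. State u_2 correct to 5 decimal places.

2.16344

f(u_0) = -19.083784, f(u_1) = 15.851712
u_2 = 3.080000 - (15.851712)·(3.080000 - 1.060000)/(15.851712 - (-19.083784)) = 2.163441; f(u_2) = -6.375104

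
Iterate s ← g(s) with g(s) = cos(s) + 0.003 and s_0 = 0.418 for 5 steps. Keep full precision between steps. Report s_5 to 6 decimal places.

0.778164

s_1 = g(0.418000) = 0.916903
s_2 = g(0.916903) = 0.611282
s_3 = g(0.611282) = 0.821913
s_4 = g(0.821913) = 0.683821
s_5 = g(0.683821) = 0.778164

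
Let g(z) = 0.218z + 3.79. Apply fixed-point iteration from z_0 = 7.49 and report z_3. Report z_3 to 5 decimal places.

4.87393

z_1 = g(7.490000) = 5.422820
z_2 = g(5.422820) = 4.972175
z_3 = g(4.972175) = 4.873934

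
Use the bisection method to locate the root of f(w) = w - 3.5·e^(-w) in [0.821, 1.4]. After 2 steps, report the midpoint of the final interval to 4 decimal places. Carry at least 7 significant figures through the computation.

f(0.821000) = -0.718970, f(1.400000) = 0.536911 (opposite signs)
step 1: m = 1.110500, f(m) = -0.042380 < 0 → root in [1.110500, 1.400000]
step 2: m = 1.255250, f(m) = 0.257734 > 0 → root in [1.110500, 1.255250]
Midpoint of [1.110500, 1.255250] = 1.182875

1.1829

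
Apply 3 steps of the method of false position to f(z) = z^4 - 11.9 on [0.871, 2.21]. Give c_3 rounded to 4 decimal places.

False-position update: c = (a·f(b) − b·f(a))/(f(b) − f(a)); replace the endpoint whose sign matches f(c).
f(0.871000) = -11.324464, f(2.210000) = 11.954433
step 1: c = 1.522382, f(c) = -6.528511 < 0 → new bracket [1.522382, 2.210000]
step 2: c = 1.765261, f(c) = -2.189627 < 0 → new bracket [1.765261, 2.210000]
step 3: c = 1.834111, f(c) = -0.583758 < 0 → new bracket [1.834111, 2.210000]

1.8341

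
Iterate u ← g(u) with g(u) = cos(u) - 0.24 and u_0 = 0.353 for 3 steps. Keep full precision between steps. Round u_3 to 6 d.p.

0.624867

u_1 = g(0.353000) = 0.698340
u_2 = g(0.698340) = 0.525911
u_3 = g(0.525911) = 0.624867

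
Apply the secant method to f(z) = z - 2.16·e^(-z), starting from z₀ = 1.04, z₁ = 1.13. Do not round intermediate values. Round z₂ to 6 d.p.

0.880162

f(z_0) = 0.276538, f(z_1) = 0.432248
z_2 = 1.130000 - (0.432248)·(1.130000 - 1.040000)/(0.432248 - (0.276538)) = 0.880162; f(z_2) = -0.015624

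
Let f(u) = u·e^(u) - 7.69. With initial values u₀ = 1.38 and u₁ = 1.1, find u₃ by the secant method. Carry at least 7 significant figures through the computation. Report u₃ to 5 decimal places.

1.55152

f(u_0) = -2.204636, f(u_1) = -4.385417
u_2 = 1.100000 - (-4.385417)·(1.100000 - 1.380000)/(-4.385417 - (-2.204636)) = 1.663063; f(u_2) = 1.083393
u_3 = 1.663063 - (1.083393)·(1.663063 - 1.100000)/(1.083393 - (-4.385417)) = 1.551518; f(u_3) = -0.368967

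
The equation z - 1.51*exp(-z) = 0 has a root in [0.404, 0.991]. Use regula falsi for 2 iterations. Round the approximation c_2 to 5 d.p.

f(0.404000) = -0.604143, f(0.991000) = 0.430480
step 1: c = 0.746764, f(c) = 0.031179 > 0 → new bracket [0.404000, 0.746764]
step 2: c = 0.729943, f(c) = 0.002219 > 0 → new bracket [0.404000, 0.729943]

0.72994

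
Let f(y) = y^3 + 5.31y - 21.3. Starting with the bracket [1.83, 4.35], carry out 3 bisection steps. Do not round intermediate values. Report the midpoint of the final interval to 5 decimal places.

f(1.830000) = -5.454213, f(4.350000) = 84.111375 (opposite signs)
step 1: m = 3.090000, f(m) = 24.611529 > 0 → root in [1.830000, 3.090000]
step 2: m = 2.460000, f(m) = 6.649536 > 0 → root in [1.830000, 2.460000]
step 3: m = 2.145000, f(m) = -0.040851 < 0 → root in [2.145000, 2.460000]
Midpoint of [2.145000, 2.460000] = 2.302500

2.30250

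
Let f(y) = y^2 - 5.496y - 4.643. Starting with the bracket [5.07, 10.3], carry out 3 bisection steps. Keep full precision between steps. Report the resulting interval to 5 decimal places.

f(5.070000) = -6.802820, f(10.300000) = 44.838200 (opposite signs)
step 1: m = 7.685000, f(m) = 12.179465 > 0 → root in [5.070000, 7.685000]
step 2: m = 6.377500, f(m) = 0.978766 > 0 → root in [5.070000, 6.377500]
step 3: m = 5.723750, f(m) = -3.339416 < 0 → root in [5.723750, 6.377500]

[5.72375, 6.37750]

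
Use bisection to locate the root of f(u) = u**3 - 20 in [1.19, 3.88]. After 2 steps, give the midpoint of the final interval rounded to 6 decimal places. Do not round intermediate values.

f(1.190000) = -18.314841, f(3.880000) = 38.411072 (opposite signs)
step 1: m = 2.535000, f(m) = -3.709520 < 0 → root in [2.535000, 3.880000]
step 2: m = 3.207500, f(m) = 12.998940 > 0 → root in [2.535000, 3.207500]
Midpoint of [2.535000, 3.207500] = 2.871250

2.871250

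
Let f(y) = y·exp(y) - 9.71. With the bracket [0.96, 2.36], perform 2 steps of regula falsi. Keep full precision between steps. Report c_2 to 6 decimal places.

f(0.960000) = -7.202771, f(2.360000) = 15.284645
step 1: c = 1.408423, f(c) = -3.950250 < 0 → new bracket [1.408423, 2.360000]
step 2: c = 1.603848, f(c) = -1.735468 < 0 → new bracket [1.603848, 2.360000]

1.603848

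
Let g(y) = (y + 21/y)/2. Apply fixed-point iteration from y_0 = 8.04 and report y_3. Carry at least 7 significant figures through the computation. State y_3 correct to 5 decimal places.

y_1 = g(8.040000) = 5.325970
y_2 = g(5.325970) = 4.634457
y_3 = g(4.634457) = 4.582866

4.58287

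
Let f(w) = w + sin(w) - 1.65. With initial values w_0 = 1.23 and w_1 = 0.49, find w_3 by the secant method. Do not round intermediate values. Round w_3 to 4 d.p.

f(w_0) = 0.522489, f(w_1) = -0.689374
w_2 = 0.490000 - (-0.689374)·(0.490000 - 1.230000)/(-0.689374 - (0.522489)) = 0.910953; f(w_2) = 0.051041
w_3 = 0.910953 - (0.051041)·(0.910953 - 0.490000)/(0.051041 - (-0.689374)) = 0.881934; f(w_3) = 0.003904

0.8819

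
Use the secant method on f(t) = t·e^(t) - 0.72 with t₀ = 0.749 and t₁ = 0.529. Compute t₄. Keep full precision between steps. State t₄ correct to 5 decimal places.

0.45625

f(t_0) = 0.864048, f(t_1) = 0.177837
t_2 = 0.529000 - (0.177837)·(0.529000 - 0.749000)/(0.177837 - (0.864048)) = 0.471985; f(t_2) = 0.036675
t_3 = 0.471985 - (0.036675)·(0.471985 - 0.529000)/(0.036675 - (0.177837)) = 0.457173; f(t_3) = 0.002151
t_4 = 0.457173 - (0.002151)·(0.457173 - 0.471985)/(0.002151 - (0.036675)) = 0.456250; f(t_4) = 0.000028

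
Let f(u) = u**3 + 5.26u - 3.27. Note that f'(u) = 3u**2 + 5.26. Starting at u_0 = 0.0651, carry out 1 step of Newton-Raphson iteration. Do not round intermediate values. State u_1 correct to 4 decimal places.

0.6203

Newton update: u ← u − f(u)/f'(u).
u_0 = 0.065100: f = -2.927298, f' = 5.272714 → u_1 = 0.065100 - (-2.927298)/(5.272714) = 0.620279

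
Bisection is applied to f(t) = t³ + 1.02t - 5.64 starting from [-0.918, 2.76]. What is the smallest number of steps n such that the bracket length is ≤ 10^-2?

Initial width b − a = 2.76 − -0.918 = 3.678000.
After n steps the width is (b−a)/2^n; need (b−a)/2^n ≤ 10^-2.
So n ≥ log₂(3.678000/10^-2) = log₂(367.8000) ≈ 8.5228.
Hence n = 9.

9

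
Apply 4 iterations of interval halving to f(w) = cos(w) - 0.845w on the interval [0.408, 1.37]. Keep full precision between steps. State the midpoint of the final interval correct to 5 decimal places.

0.79881

f(0.408000) = 0.573156, f(1.370000) = -0.958200 (opposite signs)
step 1: m = 0.889000, f(m) = -0.121016 < 0 → root in [0.408000, 0.889000]
step 2: m = 0.648500, f(m) = 0.249008 > 0 → root in [0.648500, 0.889000]
step 3: m = 0.768750, f(m) = 0.069187 > 0 → root in [0.768750, 0.889000]
step 4: m = 0.828875, f(m) = -0.024694 < 0 → root in [0.768750, 0.828875]
Midpoint of [0.768750, 0.828875] = 0.798813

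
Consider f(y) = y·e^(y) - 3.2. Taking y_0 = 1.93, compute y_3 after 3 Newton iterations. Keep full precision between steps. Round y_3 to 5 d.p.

1.08703

f'(y) = (y + 1)·e^(y)
y_0 = 1.930000: f = 10.096755, f' = 20.186265 → y_1 = 1.930000 - (10.096755)/(20.186265) = 1.429821
y_1 = 1.429821: f = 2.773718, f' = 10.151667 → y_2 = 1.429821 - (2.773718)/(10.151667) = 1.156593
y_2 = 1.156593: f = 0.476904, f' = 6.855987 → y_3 = 1.156593 - (0.476904)/(6.855987) = 1.087032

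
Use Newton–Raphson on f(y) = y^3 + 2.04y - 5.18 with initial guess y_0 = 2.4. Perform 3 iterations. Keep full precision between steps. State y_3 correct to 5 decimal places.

1.34702

f'(y) = 3y^2 + 2.04
y_0 = 2.400000: f = 13.540000, f' = 19.320000 → y_1 = 2.400000 - (13.540000)/(19.320000) = 1.699172
y_1 = 1.699172: f = 3.192134, f' = 10.701555 → y_2 = 1.699172 - (3.192134)/(10.701555) = 1.400885
y_2 = 1.400885: f = 0.427012, f' = 7.927436 → y_3 = 1.400885 - (0.427012)/(7.927436) = 1.347020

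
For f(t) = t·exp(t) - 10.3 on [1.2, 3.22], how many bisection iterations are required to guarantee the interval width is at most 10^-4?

Initial width b − a = 3.22 − 1.2 = 2.020000.
After n steps the width is (b−a)/2^n; need (b−a)/2^n ≤ 10^-4.
So n ≥ log₂(2.020000/10^-4) = log₂(20200.0000) ≈ 14.3021.
Hence n = 15.

15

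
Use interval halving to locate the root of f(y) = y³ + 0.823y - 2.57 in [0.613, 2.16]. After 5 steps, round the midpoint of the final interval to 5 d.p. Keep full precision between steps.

f(0.613000) = -1.835155, f(2.160000) = 9.285376 (opposite signs)
step 1: m = 1.386500, f(m) = 1.236472 > 0 → root in [0.613000, 1.386500]
step 2: m = 0.999750, f(m) = -0.747956 < 0 → root in [0.999750, 1.386500]
step 3: m = 1.193125, f(m) = 0.110412 > 0 → root in [0.999750, 1.193125]
step 4: m = 1.096437, f(m) = -0.349522 < 0 → root in [1.096437, 1.193125]
step 5: m = 1.144781, f(m) = -0.127582 < 0 → root in [1.144781, 1.193125]
Midpoint of [1.144781, 1.193125] = 1.168953

1.16895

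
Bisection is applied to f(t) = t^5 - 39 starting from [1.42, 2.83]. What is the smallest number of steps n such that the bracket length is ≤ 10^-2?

Initial width b − a = 2.83 − 1.42 = 1.410000.
After n steps the width is (b−a)/2^n; need (b−a)/2^n ≤ 10^-2.
So n ≥ log₂(1.410000/10^-2) = log₂(141.0000) ≈ 7.1396.
Hence n = 8.

8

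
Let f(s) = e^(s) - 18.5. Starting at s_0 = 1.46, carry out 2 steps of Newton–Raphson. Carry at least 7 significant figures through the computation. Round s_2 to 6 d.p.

3.915411

f'(s) = e^(s)
s_0 = 1.460000: f = -14.194040, f' = 4.305960 → s_1 = 1.460000 - (-14.194040)/(4.305960) = 4.756371
s_1 = 4.756371: f = 97.823032, f' = 116.323032 → s_2 = 4.756371 - (97.823032)/(116.323032) = 3.915411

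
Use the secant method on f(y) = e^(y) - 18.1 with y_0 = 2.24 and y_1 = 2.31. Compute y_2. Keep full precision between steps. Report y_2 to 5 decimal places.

f(y_0) = -8.706669, f(y_1) = -8.025575
y_2 = 2.310000 - (-8.025575)·(2.310000 - 2.240000)/(-8.025575 - (-8.706669)) = 3.134836; f(y_2) = 4.884864

3.13484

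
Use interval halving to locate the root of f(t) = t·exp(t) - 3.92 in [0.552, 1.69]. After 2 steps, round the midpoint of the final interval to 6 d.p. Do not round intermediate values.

1.263250

f(0.552000) = -2.961329, f(1.690000) = 5.238922 (opposite signs)
step 1: m = 1.121000, f(m) = -0.480861 < 0 → root in [1.121000, 1.690000]
step 2: m = 1.405500, f(m) = 1.811018 > 0 → root in [1.121000, 1.405500]
Midpoint of [1.121000, 1.405500] = 1.263250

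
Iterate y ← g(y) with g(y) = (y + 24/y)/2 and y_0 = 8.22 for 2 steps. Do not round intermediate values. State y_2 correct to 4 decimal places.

4.9394

y_1 = g(8.220000) = 5.569854
y_2 = g(5.569854) = 4.939382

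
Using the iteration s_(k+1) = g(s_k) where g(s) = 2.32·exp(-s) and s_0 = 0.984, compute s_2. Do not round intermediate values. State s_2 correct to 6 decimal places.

0.974648

s_1 = g(0.984000) = 0.867246
s_2 = g(0.867246) = 0.974648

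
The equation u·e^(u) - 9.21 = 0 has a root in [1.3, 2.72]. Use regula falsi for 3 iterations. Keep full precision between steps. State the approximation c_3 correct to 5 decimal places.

f(1.300000) = -4.439914, f(2.720000) = 32.080477
step 1: c = 1.472634, f(c) = -2.788271 < 0 → new bracket [1.472634, 2.720000]
step 2: c = 1.572380, f(c) = -1.634116 < 0 → new bracket [1.572380, 2.720000]
step 3: c = 1.628004, f(c) = -0.917442 < 0 → new bracket [1.628004, 2.720000]

1.62800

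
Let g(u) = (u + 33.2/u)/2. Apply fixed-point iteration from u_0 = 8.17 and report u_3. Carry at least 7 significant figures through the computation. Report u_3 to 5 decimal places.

5.76195

u_1 = g(8.170000) = 6.116824
u_2 = g(6.116824) = 5.772239
u_3 = g(5.772239) = 5.761953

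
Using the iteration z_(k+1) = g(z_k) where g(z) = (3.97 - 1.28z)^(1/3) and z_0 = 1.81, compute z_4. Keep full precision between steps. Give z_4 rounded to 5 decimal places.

1.31895

z_1 = g(1.810000) = 1.182429
z_2 = g(1.182429) = 1.349289
z_3 = g(1.349289) = 1.308993
z_4 = g(1.308993) = 1.318951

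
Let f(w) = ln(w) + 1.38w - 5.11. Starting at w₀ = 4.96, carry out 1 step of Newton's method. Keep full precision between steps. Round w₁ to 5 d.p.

2.85063

Newton update: w ← w − f(w)/f'(w).
f'(w) = 1/w + 1.38
w_0 = 4.960000: f = 3.336206, f' = 1.581613 → w_1 = 4.960000 - (3.336206)/(1.581613) = 2.850631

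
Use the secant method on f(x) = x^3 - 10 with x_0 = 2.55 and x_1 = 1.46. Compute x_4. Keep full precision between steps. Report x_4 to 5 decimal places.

2.15062

Secant update: x_(k+1) = x_k − f(x_k)·(x_k − x_(k-1))/(f(x_k) − f(x_(k-1))).
f(x_0) = 6.581375, f(x_1) = -6.887864
x_2 = 1.460000 - (-6.887864)·(1.460000 - 2.550000)/(-6.887864 - (6.581375)) = 2.017401; f(x_2) = -1.789362
x_3 = 2.017401 - (-1.789362)·(2.017401 - 1.460000)/(-1.789362 - (-6.887864)) = 2.213026; f(x_3) = 0.838259
x_4 = 2.213026 - (0.838259)·(2.213026 - 2.017401)/(0.838259 - (-1.789362)) = 2.150618; f(x_4) = -0.053051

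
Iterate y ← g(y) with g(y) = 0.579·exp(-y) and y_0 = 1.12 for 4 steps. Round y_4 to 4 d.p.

0.4046

y_1 = g(1.120000) = 0.188916
y_2 = g(0.188916) = 0.479329
y_3 = g(0.479329) = 0.358516
y_4 = g(0.358516) = 0.404554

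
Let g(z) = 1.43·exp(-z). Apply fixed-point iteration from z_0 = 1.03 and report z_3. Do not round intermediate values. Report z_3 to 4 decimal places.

z_1 = g(1.030000) = 0.510520
z_2 = g(0.510520) = 0.858262
z_3 = g(0.858262) = 0.606174

0.6062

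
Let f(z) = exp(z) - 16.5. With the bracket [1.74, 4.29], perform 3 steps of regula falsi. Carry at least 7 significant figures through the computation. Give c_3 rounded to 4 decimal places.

f(1.740000) = -10.802657, f(4.290000) = 56.466468
step 1: c = 2.149501, f(c) = -7.919424 < 0 → new bracket [2.149501, 4.290000]
step 2: c = 2.412781, f(c) = -5.335032 < 0 → new bracket [2.412781, 4.290000]
step 3: c = 2.574832, f(c) = -3.370882 < 0 → new bracket [2.574832, 4.290000]

2.5748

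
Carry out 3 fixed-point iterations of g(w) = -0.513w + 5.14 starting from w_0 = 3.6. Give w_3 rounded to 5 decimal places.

w_1 = g(3.600000) = 3.293200
w_2 = g(3.293200) = 3.450588
w_3 = g(3.450588) = 3.369848

3.36985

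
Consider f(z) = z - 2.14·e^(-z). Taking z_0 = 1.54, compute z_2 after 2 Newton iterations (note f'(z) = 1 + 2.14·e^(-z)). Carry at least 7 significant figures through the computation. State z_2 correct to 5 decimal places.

0.88232

Newton update: z ← z − f(z)/f'(z).
z_0 = 1.540000: f = 1.081224, f' = 1.458776 → z_1 = 1.540000 - (1.081224)/(1.458776) = 0.798814
z_1 = 0.798814: f = -0.163892, f' = 1.962705 → z_2 = 0.798814 - (-0.163892)/(1.962705) = 0.882317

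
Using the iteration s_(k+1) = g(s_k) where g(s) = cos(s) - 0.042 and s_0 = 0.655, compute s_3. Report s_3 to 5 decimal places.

0.72990

s_1 = g(0.655000) = 0.751048
s_2 = g(0.751048) = 0.688974
s_3 = g(0.688974) = 0.729899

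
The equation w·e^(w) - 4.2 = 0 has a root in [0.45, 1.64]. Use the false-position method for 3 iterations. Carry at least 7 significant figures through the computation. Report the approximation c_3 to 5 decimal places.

f(0.450000) = -3.494260, f(1.640000) = 4.254478
step 1: c = 0.986625, f(c) = -1.553705 < 0 → new bracket [0.986625, 1.640000]
step 2: c = 1.161405, f(c) = -0.489987 < 0 → new bracket [1.161405, 1.640000]
step 3: c = 1.210832, f(c) = -0.136113 < 0 → new bracket [1.210832, 1.640000]

1.21083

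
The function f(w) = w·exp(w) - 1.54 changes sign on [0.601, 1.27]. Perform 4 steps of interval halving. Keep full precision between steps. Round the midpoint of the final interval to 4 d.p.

0.7473

f(0.601000) = -0.443811, f(1.270000) = 2.982283 (opposite signs)
step 1: m = 0.935500, f(m) = 0.844110 > 0 → root in [0.601000, 0.935500]
step 2: m = 0.768250, f(m) = 0.116339 > 0 → root in [0.601000, 0.768250]
step 3: m = 0.684625, f(m) = -0.182369 < 0 → root in [0.684625, 0.768250]
step 4: m = 0.726438, f(m) = -0.037944 < 0 → root in [0.726438, 0.768250]
Midpoint of [0.726438, 0.768250] = 0.747344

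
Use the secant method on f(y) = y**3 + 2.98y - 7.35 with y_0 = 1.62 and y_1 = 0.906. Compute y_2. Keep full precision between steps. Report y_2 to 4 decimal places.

1.4009

f(y_0) = 1.729128, f(y_1) = -3.906443
y_2 = 0.906000 - (-3.906443)·(0.906000 - 1.620000)/(-3.906443 - (1.729128)) = 1.400928; f(y_2) = -0.425777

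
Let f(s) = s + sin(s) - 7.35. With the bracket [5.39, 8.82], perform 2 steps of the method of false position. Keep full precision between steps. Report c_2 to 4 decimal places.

6.8762

f(5.390000) = -2.739073, f(8.820000) = 2.038579
step 1: c = 7.356451, f(c) = 0.885215 > 0 → new bracket [5.390000, 7.356451]
step 2: c = 6.876155, f(c) = 0.084981 > 0 → new bracket [5.390000, 6.876155]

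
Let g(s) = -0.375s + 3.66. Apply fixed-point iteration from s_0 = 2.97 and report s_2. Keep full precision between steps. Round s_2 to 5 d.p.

s_1 = g(2.970000) = 2.546250
s_2 = g(2.546250) = 2.705156

2.70516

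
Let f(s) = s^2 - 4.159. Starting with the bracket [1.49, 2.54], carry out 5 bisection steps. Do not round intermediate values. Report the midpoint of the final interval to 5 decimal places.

2.03141

f(1.490000) = -1.938900, f(2.540000) = 2.292600 (opposite signs)
step 1: m = 2.015000, f(m) = -0.098775 < 0 → root in [2.015000, 2.540000]
step 2: m = 2.277500, f(m) = 1.028006 > 0 → root in [2.015000, 2.277500]
step 3: m = 2.146250, f(m) = 0.447389 > 0 → root in [2.015000, 2.146250]
step 4: m = 2.080625, f(m) = 0.170000 > 0 → root in [2.015000, 2.080625]
step 5: m = 2.047813, f(m) = 0.034536 > 0 → root in [2.015000, 2.047813]
Midpoint of [2.015000, 2.047813] = 2.031406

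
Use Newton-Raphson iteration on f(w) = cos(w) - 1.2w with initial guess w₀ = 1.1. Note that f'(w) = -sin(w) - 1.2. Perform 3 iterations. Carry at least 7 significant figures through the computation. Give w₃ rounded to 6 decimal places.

0.658892

w_0 = 1.100000: f = -0.866404, f' = -2.091207 → w_1 = 1.100000 - (-0.866404)/(-2.091207) = 0.685692
w_1 = 0.685692: f = -0.048849, f' = -1.833209 → w_2 = 0.685692 - (-0.048849)/(-1.833209) = 0.659045
w_2 = 0.659045: f = -0.000277, f' = -1.812362 → w_3 = 0.659045 - (-0.000277)/(-1.812362) = 0.658892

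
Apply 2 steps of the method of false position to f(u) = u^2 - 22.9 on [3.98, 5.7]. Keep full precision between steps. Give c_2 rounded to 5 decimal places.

False-position update: c = (a·f(b) − b·f(a))/(f(b) − f(a)); replace the endpoint whose sign matches f(c).
f(3.980000) = -7.059600, f(5.700000) = 9.590000
step 1: c = 4.709298, f(c) = -0.722517 < 0 → new bracket [4.709298, 5.700000]
step 2: c = 4.778708, f(c) = -0.063948 < 0 → new bracket [4.778708, 5.700000]

4.77871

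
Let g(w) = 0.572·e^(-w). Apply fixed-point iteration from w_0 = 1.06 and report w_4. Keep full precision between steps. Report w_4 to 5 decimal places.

w_1 = g(1.060000) = 0.198173
w_2 = g(0.198173) = 0.469171
w_3 = g(0.469171) = 0.357798
w_4 = g(0.357798) = 0.399951

0.39995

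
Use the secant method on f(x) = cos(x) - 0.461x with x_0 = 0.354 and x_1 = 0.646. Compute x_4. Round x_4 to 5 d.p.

Secant update: x_(k+1) = x_k − f(x_k)·(x_k − x_(k-1))/(f(x_k) − f(x_(k-1))).
f(x_0) = 0.774800, f(x_1) = 0.500692
x_2 = 0.646000 - (0.500692)·(0.646000 - 0.354000)/(0.500692 - (0.774800)) = 1.179375; f(x_2) = -0.162190
x_3 = 1.179375 - (-0.162190)·(1.179375 - 0.646000)/(-0.162190 - (0.500692)) = 1.048872; f(x_3) = 0.015019
x_4 = 1.048872 - (0.015019)·(1.048872 - 1.179375)/(0.015019 - (-0.162190)) = 1.059933; f(x_4) = 0.000302

1.05993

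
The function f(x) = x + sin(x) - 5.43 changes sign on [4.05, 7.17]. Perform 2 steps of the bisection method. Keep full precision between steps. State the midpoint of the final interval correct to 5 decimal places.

6.00000

f(4.050000) = -2.168525, f(7.170000) = 2.515063 (opposite signs)
step 1: m = 5.610000, f(m) = -0.443480 < 0 → root in [5.610000, 7.170000]
step 2: m = 6.390000, f(m) = 1.066612 > 0 → root in [5.610000, 6.390000]
Midpoint of [5.610000, 6.390000] = 6.000000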